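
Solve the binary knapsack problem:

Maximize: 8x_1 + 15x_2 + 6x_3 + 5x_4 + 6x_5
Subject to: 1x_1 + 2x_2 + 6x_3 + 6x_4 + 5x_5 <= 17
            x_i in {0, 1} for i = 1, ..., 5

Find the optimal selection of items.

Items: item 1 (v=8, w=1), item 2 (v=15, w=2), item 3 (v=6, w=6), item 4 (v=5, w=6), item 5 (v=6, w=5)
Capacity: 17
Checking all 32 subsets (w = total weight, v = total value):
  {}: w = 0, v = 0
  {1}: w = 1, v = 8
  {2}: w = 2, v = 15
  {3}: w = 6, v = 6
  {4}: w = 6, v = 5
  {5}: w = 5, v = 6
  {1, 2}: w = 3, v = 23
  {1, 3}: w = 7, v = 14
  {1, 4}: w = 7, v = 13
  {1, 5}: w = 6, v = 14
  {2, 3}: w = 8, v = 21
  {2, 4}: w = 8, v = 20
  {2, 5}: w = 7, v = 21
  {3, 4}: w = 12, v = 11
  {3, 5}: w = 11, v = 12
  {4, 5}: w = 11, v = 11
  {1, 2, 3}: w = 9, v = 29
  {1, 2, 4}: w = 9, v = 28
  {1, 2, 5}: w = 8, v = 29
  {1, 3, 4}: w = 13, v = 19
  {1, 3, 5}: w = 12, v = 20
  {1, 4, 5}: w = 12, v = 19
  {2, 3, 4}: w = 14, v = 26
  {2, 3, 5}: w = 13, v = 27
  {2, 4, 5}: w = 13, v = 26
  {3, 4, 5}: w = 17, v = 17
  {1, 2, 3, 4}: w = 15, v = 34
  {1, 2, 3, 5}: w = 14, v = 35
  {1, 2, 4, 5}: w = 14, v = 34
  {1, 3, 4, 5}: w = 18 > 17, infeasible
  {2, 3, 4, 5}: w = 19 > 17, infeasible
  {1, 2, 3, 4, 5}: w = 20 > 17, infeasible
Best feasible subset: items [1, 2, 3, 5]
Total weight: 14 <= 17, total value: 35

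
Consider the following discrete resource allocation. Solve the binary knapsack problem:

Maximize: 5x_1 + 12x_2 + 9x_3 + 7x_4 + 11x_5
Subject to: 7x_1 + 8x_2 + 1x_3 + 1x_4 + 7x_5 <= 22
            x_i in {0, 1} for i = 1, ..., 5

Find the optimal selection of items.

Items: item 1 (v=5, w=7), item 2 (v=12, w=8), item 3 (v=9, w=1), item 4 (v=7, w=1), item 5 (v=11, w=7)
Capacity: 22
Checking all 32 subsets (w = total weight, v = total value):
  {}: w = 0, v = 0
  {1}: w = 7, v = 5
  {2}: w = 8, v = 12
  {3}: w = 1, v = 9
  {4}: w = 1, v = 7
  {5}: w = 7, v = 11
  {1, 2}: w = 15, v = 17
  {1, 3}: w = 8, v = 14
  {1, 4}: w = 8, v = 12
  {1, 5}: w = 14, v = 16
  {2, 3}: w = 9, v = 21
  {2, 4}: w = 9, v = 19
  {2, 5}: w = 15, v = 23
  {3, 4}: w = 2, v = 16
  {3, 5}: w = 8, v = 20
  {4, 5}: w = 8, v = 18
  {1, 2, 3}: w = 16, v = 26
  {1, 2, 4}: w = 16, v = 24
  {1, 2, 5}: w = 22, v = 28
  {1, 3, 4}: w = 9, v = 21
  {1, 3, 5}: w = 15, v = 25
  {1, 4, 5}: w = 15, v = 23
  {2, 3, 4}: w = 10, v = 28
  {2, 3, 5}: w = 16, v = 32
  {2, 4, 5}: w = 16, v = 30
  {3, 4, 5}: w = 9, v = 27
  {1, 2, 3, 4}: w = 17, v = 33
  {1, 2, 3, 5}: w = 23 > 22, infeasible
  {1, 2, 4, 5}: w = 23 > 22, infeasible
  {1, 3, 4, 5}: w = 16, v = 32
  {2, 3, 4, 5}: w = 17, v = 39
  {1, 2, 3, 4, 5}: w = 24 > 22, infeasible
Best feasible subset: items [2, 3, 4, 5]
Total weight: 17 <= 22, total value: 39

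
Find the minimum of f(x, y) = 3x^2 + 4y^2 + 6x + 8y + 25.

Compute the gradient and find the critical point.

f(x,y) = 3x^2 + 4y^2 + 6x + 8y + 25
df/dx = 6x + (6) = 0  =>  x = -1
df/dy = 8y + (8) = 0  =>  y = -1
f(-1, -1) = 3*(-1)^2 + 4*(-1)^2 + 6*(-1) + 8*(-1) + 25 = 18
Hessian is diagonal with entries 6, 8 > 0, so this is a minimum.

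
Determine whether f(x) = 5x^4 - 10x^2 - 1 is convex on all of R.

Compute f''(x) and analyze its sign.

f(x) = 5x^4 - 10x^2 - 1
f'(x) = 20x^3 + -20x
f''(x) = 60x^2 + -20
f''(0) = -20 < 0, so not convex near x = 0
Therefore, f is not globally convex on R.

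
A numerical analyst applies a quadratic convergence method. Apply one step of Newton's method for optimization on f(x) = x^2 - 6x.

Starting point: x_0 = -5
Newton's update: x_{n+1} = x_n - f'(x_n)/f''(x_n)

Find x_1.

f(x) = x^2 - 6x
f'(x) = 2x + (-6), f''(x) = 2
Newton step: x_1 = x_0 - f'(x_0)/f''(x_0)
f'(-5) = -16
x_1 = -5 - -16/2 = 3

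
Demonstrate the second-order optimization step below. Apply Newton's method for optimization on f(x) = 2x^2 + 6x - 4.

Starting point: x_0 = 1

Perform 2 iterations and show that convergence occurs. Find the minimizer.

f(x) = 2x^2 + 6x - 4, f'(x) = 4x + (6), f''(x) = 4
Step 1: f'(1) = 10, x_1 = 1 - 10/4 = -3/2
Step 2: f'(-3/2) = 0, x_2 = -3/2 (converged)
Newton's method converges in 1 step for quadratics.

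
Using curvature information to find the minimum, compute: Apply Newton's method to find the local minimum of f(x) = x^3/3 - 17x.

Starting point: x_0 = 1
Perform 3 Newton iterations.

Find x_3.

f(x) = x^3/3 - 17x
f'(x) = x^2 - 17, f''(x) = 2x
Newton update: x_{n+1} = x_n - (x_n^2 - 17)/(2*x_n)
Step 1: x_0 = 1, f'=-16, f''=2, x_1 = 9
Step 2: x_1 = 9, f'=64, f''=18, x_2 = 49/9
Step 3: x_2 = 49/9, f'=1024/81, f''=98/9, x_3 = 1889/441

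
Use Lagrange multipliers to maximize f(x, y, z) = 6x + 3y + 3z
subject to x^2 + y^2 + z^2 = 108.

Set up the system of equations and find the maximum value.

Lagrange conditions: 6 = 2*lambda*x, 3 = 2*lambda*y, 3 = 2*lambda*z
So x:6 = y:3 = z:3, i.e. x = 6t, y = 3t, z = 3t
Constraint: t^2*(6^2 + 3^2 + 3^2) = 108
  t^2 * 54 = 108  =>  t = sqrt(2)
Maximum = 6*6t + 3*3t + 3*3t = 54*sqrt(2) = sqrt(5832)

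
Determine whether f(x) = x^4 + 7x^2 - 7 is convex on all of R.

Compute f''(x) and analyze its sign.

f(x) = x^4 + 7x^2 - 7
f'(x) = 4x^3 + 14x
f''(x) = 12x^2 + 14
f''(x) = 12x^2 + 14 >= 14 > 0 for all x
Therefore, f is convex on R.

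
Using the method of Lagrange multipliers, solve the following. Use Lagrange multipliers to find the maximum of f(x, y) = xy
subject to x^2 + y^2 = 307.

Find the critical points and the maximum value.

Lagrange conditions: y = 2*lambda*x and x = 2*lambda*y
If x = 0 then y = 0, violating the constraint, so x, y != 0.
Dividing: y/x = x/y => x^2 = y^2 => y = x or y = -x
Constraint: 2x^2 = 307 => x^2 = 307/2 => x = +/-sqrt(307/2)
Critical points: (sqrt(307/2), sqrt(307/2)), (-sqrt(307/2), -sqrt(307/2)), (sqrt(307/2), -sqrt(307/2)), (-sqrt(307/2), sqrt(307/2))
  y = x:  xy = x^2 = 307/2  at (sqrt(307/2), sqrt(307/2)) and (-sqrt(307/2), -sqrt(307/2))
  y = -x: xy = -x^2 = -307/2 at (sqrt(307/2), -sqrt(307/2)) and (-sqrt(307/2), sqrt(307/2))
Maximum xy = 307/2 at (sqrt(307/2), sqrt(307/2)) and (-sqrt(307/2), -sqrt(307/2))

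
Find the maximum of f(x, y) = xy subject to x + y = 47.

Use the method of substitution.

Substitute y = 47 - x into f(x,y) = xy:
g(x) = x(47 - x) = 47x - x^2
g'(x) = 47 - 2x = 0  =>  x = 47/2
y = 47 - 47/2 = 47/2
Maximum value = (47/2) * (47/2) = 2209/4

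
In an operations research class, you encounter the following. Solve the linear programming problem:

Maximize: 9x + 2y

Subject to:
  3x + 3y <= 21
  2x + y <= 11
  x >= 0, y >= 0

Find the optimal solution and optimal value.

Feasible vertices: (0, 0), (0, 7), (4, 3), (11/2, 0)
Objective 9x + 2y at each:
  (0, 0): 0
  (0, 7): 14
  (4, 3): 42
  (11/2, 0): 99/2
Maximum is 99/2 at (11/2, 0).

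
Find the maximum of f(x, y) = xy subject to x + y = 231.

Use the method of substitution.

Substitute y = 231 - x into f(x,y) = xy:
g(x) = x(231 - x) = 231x - x^2
g'(x) = 231 - 2x = 0  =>  x = 231/2
y = 231 - 231/2 = 231/2
Maximum value = (231/2) * (231/2) = 53361/4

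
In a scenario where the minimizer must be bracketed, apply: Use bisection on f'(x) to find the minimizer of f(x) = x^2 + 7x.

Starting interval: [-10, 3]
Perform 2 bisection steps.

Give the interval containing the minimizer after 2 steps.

Finding critical point of f(x) = x^2 + 7x using bisection on f'(x) = 2x + 7.
f'(x) = 0 when x = -7/2.
Starting interval: [-10, 3]
Step 1: mid = -7/2, f'(mid) = 0, new interval = [-7/2, -7/2]
Step 2: mid = -7/2, f'(mid) = 0, new interval = [-7/2, -7/2]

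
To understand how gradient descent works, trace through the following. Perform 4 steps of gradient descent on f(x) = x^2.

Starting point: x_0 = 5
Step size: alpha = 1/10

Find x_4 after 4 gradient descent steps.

f(x) = x^2, f'(x) = 2x + (0)
Step 1: f'(5) = 10, x_1 = 5 - 1/10 * 10 = 4
Step 2: f'(4) = 8, x_2 = 4 - 1/10 * 8 = 16/5
Step 3: f'(16/5) = 32/5, x_3 = 16/5 - 1/10 * 32/5 = 64/25
Step 4: f'(64/25) = 128/25, x_4 = 64/25 - 1/10 * 128/25 = 256/125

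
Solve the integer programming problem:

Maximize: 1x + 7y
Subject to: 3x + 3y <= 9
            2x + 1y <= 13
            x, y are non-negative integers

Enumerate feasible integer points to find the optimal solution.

Constraint 1: 3x + 3y <= 9
Constraint 2: 2x + 1y <= 13
Feasible x range (need y >= 0): 0 <= x <= min(9/3, 13/2) => x in {0, ..., 3}.
Enumerate feasible integer points row by row (the coefficient of y is 7 > 0, so for each x the largest feasible y gives the best value):
  x = 0: y <= min((9 - 3*0)/3, (13 - 2*0)/1) => y in {0, ..., 3}; best 1*0 + 7*3 = 21
  x = 1: y <= min((9 - 3*1)/3, (13 - 2*1)/1) => y in {0, ..., 2}; best 1*1 + 7*2 = 15
  x = 2: y <= min((9 - 3*2)/3, (13 - 2*2)/1) => y in {0, ..., 1}; best 1*2 + 7*1 = 9
  x = 3: y <= min((9 - 3*3)/3, (13 - 2*3)/1) => y in {0}; best 1*3 + 7*0 = 3
The maximum 1x + 7y = 21 is achieved at x = 0, y = 3.
Check: 3*0 + 3*3 = 9 <= 9 and 2*0 + 1*3 = 3 <= 13.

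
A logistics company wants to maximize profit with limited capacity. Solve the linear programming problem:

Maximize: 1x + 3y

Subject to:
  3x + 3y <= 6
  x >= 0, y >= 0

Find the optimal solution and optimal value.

The feasible region has vertices at [(0, 0), (2, 0), (0, 2)].
Checking objective 1x + 3y at each vertex:
  (0, 0): 1*0 + 3*0 = 0
  (2, 0): 1*2 + 3*0 = 2
  (0, 2): 1*0 + 3*2 = 6
Maximum is 6 at (0, 2).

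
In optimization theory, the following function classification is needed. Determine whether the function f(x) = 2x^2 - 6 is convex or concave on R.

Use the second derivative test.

f(x) = 2x^2 - 6
f'(x) = 4x + 0
f''(x) = 4
Since f''(x) = 4 > 0 for all x, f is convex on R.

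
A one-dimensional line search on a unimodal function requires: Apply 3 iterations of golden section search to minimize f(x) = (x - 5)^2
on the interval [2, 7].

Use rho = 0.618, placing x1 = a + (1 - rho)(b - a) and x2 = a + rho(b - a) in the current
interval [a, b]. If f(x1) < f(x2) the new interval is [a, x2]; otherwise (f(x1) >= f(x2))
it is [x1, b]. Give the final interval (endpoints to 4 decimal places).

Golden section search for min of f(x) = (x - 5)^2 on [2, 7].
Each step: x1 = a + (1 - rho)(b - a), x2 = a + rho(b - a); if f(x1) < f(x2) keep [a, x2], otherwise keep [x1, b].
Step 1: [2.0000, 7.0000], x1=3.9100 (f=1.1881), x2=5.0900 (f=0.0081); f(x1) > f(x2) => keep [3.9100, 7.0000]
Step 2: [3.9100, 7.0000], x1=5.0904 (f=0.0082), x2=5.8196 (f=0.6718); f(x1) < f(x2) => keep [3.9100, 5.8196]
Step 3: [3.9100, 5.8196], x1=4.6395 (f=0.1300), x2=5.0901 (f=0.0081); f(x1) > f(x2) => keep [4.6395, 5.8196]
Final interval: [4.6395, 5.8196]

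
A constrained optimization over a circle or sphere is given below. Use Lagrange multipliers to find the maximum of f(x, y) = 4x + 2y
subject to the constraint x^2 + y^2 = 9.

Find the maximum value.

Set up Lagrange conditions: grad f = lambda * grad g
  4 = 2*lambda*x
  2 = 2*lambda*y
From these: x/y = 4/2, so x = 4t, y = 2t for some t.
Substitute into constraint: (4t)^2 + (2t)^2 = 9
  t^2 * 20 = 9
  t = sqrt(9/20)
Maximum = 4*x + 2*y = (4^2 + 2^2)*t = 20 * sqrt(9/20) = sqrt(180)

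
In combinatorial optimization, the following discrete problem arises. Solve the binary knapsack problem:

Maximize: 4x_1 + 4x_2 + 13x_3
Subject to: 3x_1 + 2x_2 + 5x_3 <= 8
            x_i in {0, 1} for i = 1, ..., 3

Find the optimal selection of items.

Items: item 1 (v=4, w=3), item 2 (v=4, w=2), item 3 (v=13, w=5)
Capacity: 8
Checking all 8 subsets (w = total weight, v = total value):
  {}: w = 0, v = 0
  {1}: w = 3, v = 4
  {2}: w = 2, v = 4
  {3}: w = 5, v = 13
  {1, 2}: w = 5, v = 8
  {1, 3}: w = 8, v = 17
  {2, 3}: w = 7, v = 17
  {1, 2, 3}: w = 10 > 8, infeasible
Best feasible subset: items [1, 3]
(The same value 17 is also attained by {2, 3}.)
Total weight: 8 <= 8, total value: 17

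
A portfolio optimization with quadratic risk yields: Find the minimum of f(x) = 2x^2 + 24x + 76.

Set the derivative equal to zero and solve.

f(x) = 2x^2 + 24x + 76
f'(x) = 4x + (24) = 0
x = -24/4 = -6
f(-6) = 4
Since f''(x) = 4 > 0, this is a minimum.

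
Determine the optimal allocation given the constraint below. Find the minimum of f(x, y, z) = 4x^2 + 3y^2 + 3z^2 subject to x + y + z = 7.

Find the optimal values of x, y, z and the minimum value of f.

Using Lagrange multipliers on f = 4x^2 + 3y^2 + 3z^2 with constraint x + y + z = 7:
Conditions: 2*4*x = lambda, 2*3*y = lambda, 2*3*z = lambda
So x = lambda/8, y = lambda/6, z = lambda/6
Substituting into constraint: lambda * (11/24) = 7
lambda = 168/11
x = 21/11, y = 28/11, z = 28/11
Minimum value = 588/11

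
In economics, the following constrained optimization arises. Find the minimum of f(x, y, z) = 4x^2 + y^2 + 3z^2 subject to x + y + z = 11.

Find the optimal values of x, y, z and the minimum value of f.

Using Lagrange multipliers on f = 4x^2 + y^2 + 3z^2 with constraint x + y + z = 11:
Conditions: 2*4*x = lambda, 2*1*y = lambda, 2*3*z = lambda
So x = lambda/8, y = lambda/2, z = lambda/6
Substituting into constraint: lambda * (19/24) = 11
lambda = 264/19
x = 33/19, y = 132/19, z = 44/19
Minimum value = 1452/19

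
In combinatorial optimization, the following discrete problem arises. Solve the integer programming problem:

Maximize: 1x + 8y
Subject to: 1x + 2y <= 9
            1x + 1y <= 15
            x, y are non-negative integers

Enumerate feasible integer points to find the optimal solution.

Constraint 1: 1x + 2y <= 9
Constraint 2: 1x + 1y <= 15
Feasible x range (need y >= 0): 0 <= x <= min(9/1, 15/1) => x in {0, ..., 9}.
Enumerate feasible integer points row by row (the coefficient of y is 8 > 0, so for each x the largest feasible y gives the best value):
  x = 0: y <= min((9 - 1*0)/2, (15 - 1*0)/1) => y in {0, ..., 4}; best 1*0 + 8*4 = 32
  x = 1: y <= min((9 - 1*1)/2, (15 - 1*1)/1) => y in {0, ..., 4}; best 1*1 + 8*4 = 33
  x = 2: y <= min((9 - 1*2)/2, (15 - 1*2)/1) => y in {0, ..., 3}; best 1*2 + 8*3 = 26
  x = 3: y <= min((9 - 1*3)/2, (15 - 1*3)/1) => y in {0, ..., 3}; best 1*3 + 8*3 = 27
  x = 4: y <= min((9 - 1*4)/2, (15 - 1*4)/1) => y in {0, ..., 2}; best 1*4 + 8*2 = 20
  x = 5: y <= min((9 - 1*5)/2, (15 - 1*5)/1) => y in {0, ..., 2}; best 1*5 + 8*2 = 21
  x = 6: y <= min((9 - 1*6)/2, (15 - 1*6)/1) => y in {0, ..., 1}; best 1*6 + 8*1 = 14
  x = 7: y <= min((9 - 1*7)/2, (15 - 1*7)/1) => y in {0, ..., 1}; best 1*7 + 8*1 = 15
  x = 8: y <= min((9 - 1*8)/2, (15 - 1*8)/1) => y in {0}; best 1*8 + 8*0 = 8
  x = 9: y <= min((9 - 1*9)/2, (15 - 1*9)/1) => y in {0}; best 1*9 + 8*0 = 9
The maximum 1x + 8y = 33 is achieved at x = 1, y = 4.
Check: 1*1 + 2*4 = 9 <= 9 and 1*1 + 1*4 = 5 <= 15.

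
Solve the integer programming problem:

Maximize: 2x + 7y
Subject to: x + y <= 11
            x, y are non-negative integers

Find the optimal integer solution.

Objective: 2x + 7y, constraint: x + y <= 11
Coefficient of y is 7 > coefficient of x is 2, so allocate the entire budget to y.
Optimal: x = 0, y = 11, value = 77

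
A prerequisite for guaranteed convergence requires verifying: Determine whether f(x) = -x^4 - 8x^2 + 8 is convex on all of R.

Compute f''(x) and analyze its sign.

f(x) = -x^4 - 8x^2 + 8
f'(x) = -4x^3 + -16x
f''(x) = -12x^2 + -16
f''(x) = -12x^2 + -16 <= -16 < 0 for all x
Therefore, f is concave on R.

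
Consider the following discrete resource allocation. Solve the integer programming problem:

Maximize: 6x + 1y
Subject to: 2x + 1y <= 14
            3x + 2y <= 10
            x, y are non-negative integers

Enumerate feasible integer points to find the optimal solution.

Constraint 1: 2x + 1y <= 14
Constraint 2: 3x + 2y <= 10
Feasible x range (need y >= 0): 0 <= x <= min(14/2, 10/3) => x in {0, ..., 3}.
Enumerate feasible integer points row by row (the coefficient of y is 1 > 0, so for each x the largest feasible y gives the best value):
  x = 0: y <= min((14 - 2*0)/1, (10 - 3*0)/2) => y in {0, ..., 5}; best 6*0 + 1*5 = 5
  x = 1: y <= min((14 - 2*1)/1, (10 - 3*1)/2) => y in {0, ..., 3}; best 6*1 + 1*3 = 9
  x = 2: y <= min((14 - 2*2)/1, (10 - 3*2)/2) => y in {0, ..., 2}; best 6*2 + 1*2 = 14
  x = 3: y <= min((14 - 2*3)/1, (10 - 3*3)/2) => y in {0}; best 6*3 + 1*0 = 18
The maximum 6x + 1y = 18 is achieved at x = 3, y = 0.
Check: 2*3 + 1*0 = 6 <= 14 and 3*3 + 2*0 = 9 <= 10.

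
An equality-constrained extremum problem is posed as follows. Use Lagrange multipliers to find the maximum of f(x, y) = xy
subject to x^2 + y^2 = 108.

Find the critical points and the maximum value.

Lagrange conditions: y = 2*lambda*x and x = 2*lambda*y
If x = 0 then y = 0, violating the constraint, so x, y != 0.
Dividing: y/x = x/y => x^2 = y^2 => y = x or y = -x
Constraint: 2x^2 = 108 => x^2 = 54 => x = +/-sqrt(54)
Critical points: (sqrt(54), sqrt(54)), (-sqrt(54), -sqrt(54)), (sqrt(54), -sqrt(54)), (-sqrt(54), sqrt(54))
  y = x:  xy = x^2 = 54  at (sqrt(54), sqrt(54)) and (-sqrt(54), -sqrt(54))
  y = -x: xy = -x^2 = -54 at (sqrt(54), -sqrt(54)) and (-sqrt(54), sqrt(54))
Maximum xy = 54 at (sqrt(54), sqrt(54)) and (-sqrt(54), -sqrt(54))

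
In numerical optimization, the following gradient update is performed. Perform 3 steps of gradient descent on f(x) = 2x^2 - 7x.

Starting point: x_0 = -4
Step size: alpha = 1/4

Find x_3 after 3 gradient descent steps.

f(x) = 2x^2 - 7x, f'(x) = 4x + (-7)
Step 1: f'(-4) = -23, x_1 = -4 - 1/4 * -23 = 7/4
Step 2: f'(7/4) = 0, x_2 = 7/4 - 1/4 * 0 = 7/4
Step 3: f'(7/4) = 0, x_3 = 7/4 - 1/4 * 0 = 7/4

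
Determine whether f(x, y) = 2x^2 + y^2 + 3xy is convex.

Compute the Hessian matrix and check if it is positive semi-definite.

f(x,y) = 2x^2 + y^2 + 3xy
Hessian H = [[4, 3], [3, 2]]
trace(H) = 6, det(H) = -1
Eigenvalues: (6 +/- sqrt(40)) / 2 = 6.162, -0.1623
Since not both eigenvalues positive, f is neither convex nor concave.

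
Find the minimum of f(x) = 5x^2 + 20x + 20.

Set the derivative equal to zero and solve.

f(x) = 5x^2 + 20x + 20
f'(x) = 10x + (20) = 0
x = -20/10 = -2
f(-2) = 0
Since f''(x) = 10 > 0, this is a minimum.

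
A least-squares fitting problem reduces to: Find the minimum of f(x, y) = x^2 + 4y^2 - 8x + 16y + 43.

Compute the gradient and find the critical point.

f(x,y) = x^2 + 4y^2 - 8x + 16y + 43
df/dx = 2x + (-8) = 0  =>  x = 4
df/dy = 8y + (16) = 0  =>  y = -2
f(4, -2) = 1*(4)^2 + 4*(-2)^2 + -8*(4) + 16*(-2) + 43 = 11
Hessian is diagonal with entries 2, 8 > 0, so this is a minimum.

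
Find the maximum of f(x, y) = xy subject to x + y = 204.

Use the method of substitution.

Substitute y = 204 - x into f(x,y) = xy:
g(x) = x(204 - x) = 204x - x^2
g'(x) = 204 - 2x = 0  =>  x = 102
y = 204 - 102 = 102
Maximum value = 102 * 102 = 10404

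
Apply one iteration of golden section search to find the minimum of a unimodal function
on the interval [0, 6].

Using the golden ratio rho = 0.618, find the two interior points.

Golden section search on [0, 6].
Golden ratio rho = 0.618 (approx).
Interior points:
  x_1 = 0 + (1-0.618)*6 = 2.2920
  x_2 = 0 + 0.618*6 = 3.7080
Compare f(x_1) and f(x_2) to determine which subinterval to keep.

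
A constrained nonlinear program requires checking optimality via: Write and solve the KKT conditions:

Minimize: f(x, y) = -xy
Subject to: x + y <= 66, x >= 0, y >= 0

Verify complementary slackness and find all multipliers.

Problem: min -xy s.t. x + y <= 66 (multiplier lambda), x >= 0 (mu_x), y >= 0 (mu_y)
KKT stationarity: -y + lambda - mu_x = 0, -x + lambda - mu_y = 0, with lambda, mu_x, mu_y >= 0
Complementary slackness: lambda*(x + y - 66) = 0, mu_x*x = 0, mu_y*y = 0
If lambda = 0: y = -mu_x <= 0 and x = -mu_y <= 0 force x = y = 0 with f = 0; but x = y = 33 is feasible with f = -1089 < 0, so this is not the minimum. Hence lambda > 0 and x + y = 66.
Try x > 0, y > 0 (so mu_x = mu_y = 0): y = lambda, x = lambda => x = y = lambda
x + y = 66 => 2*lambda = 66 => lambda = 33
x* = y* = 33 > 0, consistent with mu_x = mu_y = 0.
(Any feasible point with x = 0 or y = 0 has f = 0 > -1089, so the minimum is not on those boundaries.)
min(-xy) = -1089 (i.e. max xy = 1089)
Multipliers: lambda = 33, mu_x = 0, mu_y = 0
Complementary slackness: lambda*(x + y - 66) = 33*(33 + 33 - 66) = 0, mu_x*x = 0*33 = 0, mu_y*y = 0*33 = 0. Satisfied.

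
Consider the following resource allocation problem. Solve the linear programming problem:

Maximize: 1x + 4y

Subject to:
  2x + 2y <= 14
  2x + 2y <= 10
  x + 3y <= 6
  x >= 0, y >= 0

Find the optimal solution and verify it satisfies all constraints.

Feasible vertices: (0, 0), (0, 2), (9/2, 1/2), (5, 0)
Objective 1x + 4y at each vertex:
  (0, 0): 0
  (0, 2): 8
  (9/2, 1/2): 13/2
  (5, 0): 5
Maximum is 8 at (0, 2).
Verify constraints at (x, y) = (0, 2):
  2*0 + 2*2 = 4 <= 14
  2*0 + 2*2 = 4 <= 10
  1*0 + 3*2 = 6 <= 6 (active)
  x = 0 >= 0, y = 2 >= 0. All constraints satisfied.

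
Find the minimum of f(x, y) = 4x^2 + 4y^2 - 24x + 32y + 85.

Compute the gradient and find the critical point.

f(x,y) = 4x^2 + 4y^2 - 24x + 32y + 85
df/dx = 8x + (-24) = 0  =>  x = 3
df/dy = 8y + (32) = 0  =>  y = -4
f(3, -4) = 4*(3)^2 + 4*(-4)^2 + -24*(3) + 32*(-4) + 85 = -15
Hessian is diagonal with entries 8, 8 > 0, so this is a minimum.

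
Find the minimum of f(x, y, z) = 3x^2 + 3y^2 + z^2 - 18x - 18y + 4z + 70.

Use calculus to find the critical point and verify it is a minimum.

f(x,y,z) = 3x^2 + 3y^2 + z^2 - 18x - 18y + 4z + 70
df/dx = 6x + (-18) = 0 => x = 3
df/dy = 6y + (-18) = 0 => y = 3
df/dz = 2z + (4) = 0 => z = -2
f(3,3,-2) = 3*(3)^2 + 3*(3)^2 + 1*(-2)^2 + -18*(3) + -18*(3) + 4*(-2) + 70 = 12
Hessian is diagonal with entries 6, 6, 2 > 0, confirmed minimum.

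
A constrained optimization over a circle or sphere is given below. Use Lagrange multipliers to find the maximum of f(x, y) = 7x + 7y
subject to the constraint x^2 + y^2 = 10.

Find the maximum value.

Set up Lagrange conditions: grad f = lambda * grad g
  7 = 2*lambda*x
  7 = 2*lambda*y
From these: x/y = 7/7, so x = 7t, y = 7t for some t.
Substitute into constraint: (7t)^2 + (7t)^2 = 10
  t^2 * 98 = 10
  t = sqrt(10/98)
Maximum = 7*x + 7*y = (7^2 + 7^2)*t = 98 * sqrt(10/98) = sqrt(980)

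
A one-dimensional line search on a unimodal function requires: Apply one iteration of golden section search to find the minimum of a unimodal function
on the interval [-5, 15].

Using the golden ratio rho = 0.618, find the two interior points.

Golden section search on [-5, 15].
Golden ratio rho = 0.618 (approx).
Interior points:
  x_1 = -5 + (1-0.618)*20 = 2.6400
  x_2 = -5 + 0.618*20 = 7.3600
Compare f(x_1) and f(x_2) to determine which subinterval to keep.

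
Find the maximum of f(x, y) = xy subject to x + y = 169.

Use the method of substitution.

Substitute y = 169 - x into f(x,y) = xy:
g(x) = x(169 - x) = 169x - x^2
g'(x) = 169 - 2x = 0  =>  x = 169/2
y = 169 - 169/2 = 169/2
Maximum value = (169/2) * (169/2) = 28561/4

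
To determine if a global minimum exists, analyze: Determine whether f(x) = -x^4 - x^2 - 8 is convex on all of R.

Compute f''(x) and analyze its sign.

f(x) = -x^4 - x^2 - 8
f'(x) = -4x^3 + -2x
f''(x) = -12x^2 + -2
f''(x) = -12x^2 + -2 <= -2 < 0 for all x
Therefore, f is concave on R.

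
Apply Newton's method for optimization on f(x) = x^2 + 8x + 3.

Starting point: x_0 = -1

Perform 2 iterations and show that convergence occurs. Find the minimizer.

f(x) = x^2 + 8x + 3, f'(x) = 2x + (8), f''(x) = 2
Step 1: f'(-1) = 6, x_1 = -1 - 6/2 = -4
Step 2: f'(-4) = 0, x_2 = -4 (converged)
Newton's method converges in 1 step for quadratics.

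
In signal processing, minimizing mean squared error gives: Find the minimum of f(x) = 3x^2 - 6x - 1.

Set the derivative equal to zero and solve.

f(x) = 3x^2 - 6x - 1
f'(x) = 6x + (-6) = 0
x = 6/6 = 1
f(1) = -4
Since f''(x) = 6 > 0, this is a minimum.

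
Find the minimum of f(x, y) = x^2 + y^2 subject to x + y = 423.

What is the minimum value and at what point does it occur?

Substitute y = 423 - x into f(x,y) = x^2 + y^2:
g(x) = x^2 + (423 - x)^2 = 2x^2 - 846x + 178929
g'(x) = 4x - 846 = 0  =>  x = 423/2
y = 423 - 423/2 = 423/2
Minimum value = (423/2)^2 + (423/2)^2 = 178929/2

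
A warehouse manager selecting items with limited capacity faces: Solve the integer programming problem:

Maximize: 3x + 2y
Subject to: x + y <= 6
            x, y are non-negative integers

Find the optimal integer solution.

Objective: 3x + 2y, constraint: x + y <= 6
Coefficient of x is 3 >= coefficient of y is 2, so allocate the entire budget to x.
Optimal: x = 6, y = 0, value = 18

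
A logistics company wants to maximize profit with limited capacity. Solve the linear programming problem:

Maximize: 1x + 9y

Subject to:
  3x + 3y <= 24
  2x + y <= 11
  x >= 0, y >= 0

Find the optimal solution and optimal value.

Feasible vertices: (0, 0), (0, 8), (3, 5), (11/2, 0)
Objective 1x + 9y at each:
  (0, 0): 0
  (0, 8): 72
  (3, 5): 48
  (11/2, 0): 11/2
Maximum is 72 at (0, 8).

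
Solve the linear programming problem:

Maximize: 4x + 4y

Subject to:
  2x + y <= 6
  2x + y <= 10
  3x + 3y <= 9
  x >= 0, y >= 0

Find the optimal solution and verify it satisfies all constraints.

Feasible vertices: (0, 0), (0, 3), (3, 0)
Objective 4x + 4y at each vertex:
  (0, 0): 0
  (0, 3): 12
  (3, 0): 12
Maximum is 12 at (0, 3).
Verify constraints at (x, y) = (0, 3):
  2*0 + 1*3 = 3 <= 6
  2*0 + 1*3 = 3 <= 10
  3*0 + 3*3 = 9 <= 9 (active)
  x = 0 >= 0, y = 3 >= 0. All constraints satisfied.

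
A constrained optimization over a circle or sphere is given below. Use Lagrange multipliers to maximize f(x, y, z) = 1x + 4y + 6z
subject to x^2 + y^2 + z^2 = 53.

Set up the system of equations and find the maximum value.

Lagrange conditions: 1 = 2*lambda*x, 4 = 2*lambda*y, 6 = 2*lambda*z
So x:1 = y:4 = z:6, i.e. x = 1t, y = 4t, z = 6t
Constraint: t^2*(1^2 + 4^2 + 6^2) = 53
  t^2 * 53 = 53  =>  t = sqrt(1)
Maximum = 1*1t + 4*4t + 6*6t = 53*sqrt(1) = 53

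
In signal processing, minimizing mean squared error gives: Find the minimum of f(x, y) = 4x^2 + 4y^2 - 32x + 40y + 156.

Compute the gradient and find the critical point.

f(x,y) = 4x^2 + 4y^2 - 32x + 40y + 156
df/dx = 8x + (-32) = 0  =>  x = 4
df/dy = 8y + (40) = 0  =>  y = -5
f(4, -5) = 4*(4)^2 + 4*(-5)^2 + -32*(4) + 40*(-5) + 156 = -8
Hessian is diagonal with entries 8, 8 > 0, so this is a minimum.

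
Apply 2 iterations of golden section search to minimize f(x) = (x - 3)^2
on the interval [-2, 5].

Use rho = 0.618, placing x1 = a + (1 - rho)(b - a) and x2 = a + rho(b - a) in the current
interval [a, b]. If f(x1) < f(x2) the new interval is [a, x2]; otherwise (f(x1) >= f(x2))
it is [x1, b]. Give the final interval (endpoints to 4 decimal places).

Golden section search for min of f(x) = (x - 3)^2 on [-2, 5].
Each step: x1 = a + (1 - rho)(b - a), x2 = a + rho(b - a); if f(x1) < f(x2) keep [a, x2], otherwise keep [x1, b].
Step 1: [-2.0000, 5.0000], x1=0.6740 (f=5.4103), x2=2.3260 (f=0.4543); f(x1) > f(x2) => keep [0.6740, 5.0000]
Step 2: [0.6740, 5.0000], x1=2.3265 (f=0.4536), x2=3.3475 (f=0.1207); f(x1) > f(x2) => keep [2.3265, 5.0000]
Final interval: [2.3265, 5.0000]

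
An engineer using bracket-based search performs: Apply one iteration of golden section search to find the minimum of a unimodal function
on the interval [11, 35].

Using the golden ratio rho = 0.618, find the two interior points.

Golden section search on [11, 35].
Golden ratio rho = 0.618 (approx).
Interior points:
  x_1 = 11 + (1-0.618)*24 = 20.1680
  x_2 = 11 + 0.618*24 = 25.8320
Compare f(x_1) and f(x_2) to determine which subinterval to keep.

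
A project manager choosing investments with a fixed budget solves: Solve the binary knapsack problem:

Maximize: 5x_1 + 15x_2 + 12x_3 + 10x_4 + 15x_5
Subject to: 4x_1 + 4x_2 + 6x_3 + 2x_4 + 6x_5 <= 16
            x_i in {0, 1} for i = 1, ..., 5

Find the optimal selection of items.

Items: item 1 (v=5, w=4), item 2 (v=15, w=4), item 3 (v=12, w=6), item 4 (v=10, w=2), item 5 (v=15, w=6)
Capacity: 16
Checking all 32 subsets (w = total weight, v = total value):
  {}: w = 0, v = 0
  {1}: w = 4, v = 5
  {2}: w = 4, v = 15
  {3}: w = 6, v = 12
  {4}: w = 2, v = 10
  {5}: w = 6, v = 15
  {1, 2}: w = 8, v = 20
  {1, 3}: w = 10, v = 17
  {1, 4}: w = 6, v = 15
  {1, 5}: w = 10, v = 20
  {2, 3}: w = 10, v = 27
  {2, 4}: w = 6, v = 25
  {2, 5}: w = 10, v = 30
  {3, 4}: w = 8, v = 22
  {3, 5}: w = 12, v = 27
  {4, 5}: w = 8, v = 25
  {1, 2, 3}: w = 14, v = 32
  {1, 2, 4}: w = 10, v = 30
  {1, 2, 5}: w = 14, v = 35
  {1, 3, 4}: w = 12, v = 27
  {1, 3, 5}: w = 16, v = 32
  {1, 4, 5}: w = 12, v = 30
  {2, 3, 4}: w = 12, v = 37
  {2, 3, 5}: w = 16, v = 42
  {2, 4, 5}: w = 12, v = 40
  {3, 4, 5}: w = 14, v = 37
  {1, 2, 3, 4}: w = 16, v = 42
  {1, 2, 3, 5}: w = 20 > 16, infeasible
  {1, 2, 4, 5}: w = 16, v = 45
  {1, 3, 4, 5}: w = 18 > 16, infeasible
  {2, 3, 4, 5}: w = 18 > 16, infeasible
  {1, 2, 3, 4, 5}: w = 22 > 16, infeasible
Best feasible subset: items [1, 2, 4, 5]
Total weight: 16 <= 16, total value: 45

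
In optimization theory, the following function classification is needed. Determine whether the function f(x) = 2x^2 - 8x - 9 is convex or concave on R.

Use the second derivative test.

f(x) = 2x^2 - 8x - 9
f'(x) = 4x - 8
f''(x) = 4
Since f''(x) = 4 > 0 for all x, f is convex on R.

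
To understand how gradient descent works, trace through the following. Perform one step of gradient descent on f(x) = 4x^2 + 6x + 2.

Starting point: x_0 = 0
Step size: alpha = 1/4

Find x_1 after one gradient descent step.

f(x) = 4x^2 + 6x + 2
f'(x) = 8x + 6
f'(0) = 8*0 + (6) = 6
x_1 = x_0 - alpha * f'(x_0) = 0 - 1/4 * 6 = -3/2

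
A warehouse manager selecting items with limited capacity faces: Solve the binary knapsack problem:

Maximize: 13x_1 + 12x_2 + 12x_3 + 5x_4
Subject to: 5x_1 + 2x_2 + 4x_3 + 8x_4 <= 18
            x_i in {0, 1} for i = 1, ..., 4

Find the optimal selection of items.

Items: item 1 (v=13, w=5), item 2 (v=12, w=2), item 3 (v=12, w=4), item 4 (v=5, w=8)
Capacity: 18
Checking all 16 subsets (w = total weight, v = total value):
  {}: w = 0, v = 0
  {1}: w = 5, v = 13
  {2}: w = 2, v = 12
  {3}: w = 4, v = 12
  {4}: w = 8, v = 5
  {1, 2}: w = 7, v = 25
  {1, 3}: w = 9, v = 25
  {1, 4}: w = 13, v = 18
  {2, 3}: w = 6, v = 24
  {2, 4}: w = 10, v = 17
  {3, 4}: w = 12, v = 17
  {1, 2, 3}: w = 11, v = 37
  {1, 2, 4}: w = 15, v = 30
  {1, 3, 4}: w = 17, v = 30
  {2, 3, 4}: w = 14, v = 29
  {1, 2, 3, 4}: w = 19 > 18, infeasible
Best feasible subset: items [1, 2, 3]
Total weight: 11 <= 18, total value: 37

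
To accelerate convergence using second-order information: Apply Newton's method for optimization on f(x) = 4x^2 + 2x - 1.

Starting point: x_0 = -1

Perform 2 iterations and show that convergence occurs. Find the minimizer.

f(x) = 4x^2 + 2x - 1, f'(x) = 8x + (2), f''(x) = 8
Step 1: f'(-1) = -6, x_1 = -1 - -6/8 = -1/4
Step 2: f'(-1/4) = 0, x_2 = -1/4 (converged)
Newton's method converges in 1 step for quadratics.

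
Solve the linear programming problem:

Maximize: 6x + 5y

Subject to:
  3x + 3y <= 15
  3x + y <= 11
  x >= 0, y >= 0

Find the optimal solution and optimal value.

Feasible vertices: (0, 0), (0, 5), (3, 2), (11/3, 0)
Objective 6x + 5y at each:
  (0, 0): 0
  (0, 5): 25
  (3, 2): 28
  (11/3, 0): 22
Maximum is 28 at (3, 2).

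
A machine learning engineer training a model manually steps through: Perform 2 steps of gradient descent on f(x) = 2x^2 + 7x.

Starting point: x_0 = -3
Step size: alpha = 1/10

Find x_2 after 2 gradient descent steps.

f(x) = 2x^2 + 7x, f'(x) = 4x + (7)
Step 1: f'(-3) = -5, x_1 = -3 - 1/10 * -5 = -5/2
Step 2: f'(-5/2) = -3, x_2 = -5/2 - 1/10 * -3 = -11/5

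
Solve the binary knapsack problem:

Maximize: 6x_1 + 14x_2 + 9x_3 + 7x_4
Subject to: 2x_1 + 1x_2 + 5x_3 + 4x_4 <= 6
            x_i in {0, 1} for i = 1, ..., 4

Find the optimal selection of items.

Items: item 1 (v=6, w=2), item 2 (v=14, w=1), item 3 (v=9, w=5), item 4 (v=7, w=4)
Capacity: 6
Checking all 16 subsets (w = total weight, v = total value):
  {}: w = 0, v = 0
  {1}: w = 2, v = 6
  {2}: w = 1, v = 14
  {3}: w = 5, v = 9
  {4}: w = 4, v = 7
  {1, 2}: w = 3, v = 20
  {1, 3}: w = 7 > 6, infeasible
  {1, 4}: w = 6, v = 13
  {2, 3}: w = 6, v = 23
  {2, 4}: w = 5, v = 21
  {3, 4}: w = 9 > 6, infeasible
  {1, 2, 3}: w = 8 > 6, infeasible
  {1, 2, 4}: w = 7 > 6, infeasible
  {1, 3, 4}: w = 11 > 6, infeasible
  {2, 3, 4}: w = 10 > 6, infeasible
  {1, 2, 3, 4}: w = 12 > 6, infeasible
Best feasible subset: items [2, 3]
Total weight: 6 <= 6, total value: 23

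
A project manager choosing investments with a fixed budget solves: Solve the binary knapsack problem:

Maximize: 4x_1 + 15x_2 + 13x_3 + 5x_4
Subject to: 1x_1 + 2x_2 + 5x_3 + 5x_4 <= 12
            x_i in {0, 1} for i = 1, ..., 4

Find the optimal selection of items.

Items: item 1 (v=4, w=1), item 2 (v=15, w=2), item 3 (v=13, w=5), item 4 (v=5, w=5)
Capacity: 12
Checking all 16 subsets (w = total weight, v = total value):
  {}: w = 0, v = 0
  {1}: w = 1, v = 4
  {2}: w = 2, v = 15
  {3}: w = 5, v = 13
  {4}: w = 5, v = 5
  {1, 2}: w = 3, v = 19
  {1, 3}: w = 6, v = 17
  {1, 4}: w = 6, v = 9
  {2, 3}: w = 7, v = 28
  {2, 4}: w = 7, v = 20
  {3, 4}: w = 10, v = 18
  {1, 2, 3}: w = 8, v = 32
  {1, 2, 4}: w = 8, v = 24
  {1, 3, 4}: w = 11, v = 22
  {2, 3, 4}: w = 12, v = 33
  {1, 2, 3, 4}: w = 13 > 12, infeasible
Best feasible subset: items [2, 3, 4]
Total weight: 12 <= 12, total value: 33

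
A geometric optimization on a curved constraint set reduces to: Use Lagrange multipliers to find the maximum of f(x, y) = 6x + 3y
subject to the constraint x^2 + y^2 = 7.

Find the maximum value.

Set up Lagrange conditions: grad f = lambda * grad g
  6 = 2*lambda*x
  3 = 2*lambda*y
From these: x/y = 6/3, so x = 6t, y = 3t for some t.
Substitute into constraint: (6t)^2 + (3t)^2 = 7
  t^2 * 45 = 7
  t = sqrt(7/45)
Maximum = 6*x + 3*y = (6^2 + 3^2)*t = 45 * sqrt(7/45) = sqrt(315)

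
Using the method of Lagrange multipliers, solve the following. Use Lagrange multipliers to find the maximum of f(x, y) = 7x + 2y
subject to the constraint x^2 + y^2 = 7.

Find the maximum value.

Set up Lagrange conditions: grad f = lambda * grad g
  7 = 2*lambda*x
  2 = 2*lambda*y
From these: x/y = 7/2, so x = 7t, y = 2t for some t.
Substitute into constraint: (7t)^2 + (2t)^2 = 7
  t^2 * 53 = 7
  t = sqrt(7/53)
Maximum = 7*x + 2*y = (7^2 + 2^2)*t = 53 * sqrt(7/53) = sqrt(371)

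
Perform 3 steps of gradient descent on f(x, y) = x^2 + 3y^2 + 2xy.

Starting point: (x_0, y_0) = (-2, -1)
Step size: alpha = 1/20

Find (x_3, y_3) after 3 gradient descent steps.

f(x,y) = x^2 + 3y^2 + 2xy
grad_x = 2x + 2y, grad_y = 6y + 2x
Step 1: grad = (-6, -10), (-17/10, -1/2)
Step 2: grad = (-22/5, -32/5), (-37/25, -9/50)
Step 3: grad = (-83/25, -101/25), (-657/500, 11/500)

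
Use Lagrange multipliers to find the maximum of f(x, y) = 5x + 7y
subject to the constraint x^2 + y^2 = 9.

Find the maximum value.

Set up Lagrange conditions: grad f = lambda * grad g
  5 = 2*lambda*x
  7 = 2*lambda*y
From these: x/y = 5/7, so x = 5t, y = 7t for some t.
Substitute into constraint: (5t)^2 + (7t)^2 = 9
  t^2 * 74 = 9
  t = sqrt(9/74)
Maximum = 5*x + 7*y = (5^2 + 7^2)*t = 74 * sqrt(9/74) = sqrt(666)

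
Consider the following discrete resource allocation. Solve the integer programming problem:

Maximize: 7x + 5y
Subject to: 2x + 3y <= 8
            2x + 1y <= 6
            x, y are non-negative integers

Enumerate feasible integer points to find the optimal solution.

Constraint 1: 2x + 3y <= 8
Constraint 2: 2x + 1y <= 6
Feasible x range (need y >= 0): 0 <= x <= min(8/2, 6/2) => x in {0, ..., 3}.
Enumerate feasible integer points row by row (the coefficient of y is 5 > 0, so for each x the largest feasible y gives the best value):
  x = 0: y <= min((8 - 2*0)/3, (6 - 2*0)/1) => y in {0, ..., 2}; best 7*0 + 5*2 = 10
  x = 1: y <= min((8 - 2*1)/3, (6 - 2*1)/1) => y in {0, ..., 2}; best 7*1 + 5*2 = 17
  x = 2: y <= min((8 - 2*2)/3, (6 - 2*2)/1) => y in {0, ..., 1}; best 7*2 + 5*1 = 19
  x = 3: y <= min((8 - 2*3)/3, (6 - 2*3)/1) => y in {0}; best 7*3 + 5*0 = 21
The maximum 7x + 5y = 21 is achieved at x = 3, y = 0.
Check: 2*3 + 3*0 = 6 <= 8 and 2*3 + 1*0 = 6 <= 6.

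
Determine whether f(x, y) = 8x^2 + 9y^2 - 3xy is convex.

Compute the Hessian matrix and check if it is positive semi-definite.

f(x,y) = 8x^2 + 9y^2 - 3xy
Hessian H = [[16, -3], [-3, 18]]
trace(H) = 34, det(H) = 279
Eigenvalues: (34 +/- sqrt(40)) / 2 = 20.16, 13.84
Since both eigenvalues > 0, f is convex.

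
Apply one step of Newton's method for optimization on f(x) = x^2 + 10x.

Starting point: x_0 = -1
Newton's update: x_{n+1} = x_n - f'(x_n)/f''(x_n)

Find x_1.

f(x) = x^2 + 10x
f'(x) = 2x + (10), f''(x) = 2
Newton step: x_1 = x_0 - f'(x_0)/f''(x_0)
f'(-1) = 8
x_1 = -1 - 8/2 = -5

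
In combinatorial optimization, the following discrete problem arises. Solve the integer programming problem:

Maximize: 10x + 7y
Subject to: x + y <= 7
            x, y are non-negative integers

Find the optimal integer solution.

Objective: 10x + 7y, constraint: x + y <= 7
Coefficient of x is 10 >= coefficient of y is 7, so allocate the entire budget to x.
Optimal: x = 7, y = 0, value = 70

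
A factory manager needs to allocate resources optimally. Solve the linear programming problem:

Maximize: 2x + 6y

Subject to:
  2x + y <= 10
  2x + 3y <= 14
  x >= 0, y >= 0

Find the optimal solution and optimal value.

Feasible vertices: (0, 0), (0, 14/3), (4, 2), (5, 0)
Objective 2x + 6y at each:
  (0, 0): 0
  (0, 14/3): 28
  (4, 2): 20
  (5, 0): 10
Maximum is 28 at (0, 14/3).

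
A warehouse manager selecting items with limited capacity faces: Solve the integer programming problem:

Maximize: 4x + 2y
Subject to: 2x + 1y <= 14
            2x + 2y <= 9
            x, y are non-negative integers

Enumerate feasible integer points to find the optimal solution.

Constraint 1: 2x + 1y <= 14
Constraint 2: 2x + 2y <= 9
Feasible x range (need y >= 0): 0 <= x <= min(14/2, 9/2) => x in {0, ..., 4}.
Enumerate feasible integer points row by row (the coefficient of y is 2 > 0, so for each x the largest feasible y gives the best value):
  x = 0: y <= min((14 - 2*0)/1, (9 - 2*0)/2) => y in {0, ..., 4}; best 4*0 + 2*4 = 8
  x = 1: y <= min((14 - 2*1)/1, (9 - 2*1)/2) => y in {0, ..., 3}; best 4*1 + 2*3 = 10
  x = 2: y <= min((14 - 2*2)/1, (9 - 2*2)/2) => y in {0, ..., 2}; best 4*2 + 2*2 = 12
  x = 3: y <= min((14 - 2*3)/1, (9 - 2*3)/2) => y in {0, ..., 1}; best 4*3 + 2*1 = 14
  x = 4: y <= min((14 - 2*4)/1, (9 - 2*4)/2) => y in {0}; best 4*4 + 2*0 = 16
The maximum 4x + 2y = 16 is achieved at x = 4, y = 0.
Check: 2*4 + 1*0 = 8 <= 14 and 2*4 + 2*0 = 8 <= 9.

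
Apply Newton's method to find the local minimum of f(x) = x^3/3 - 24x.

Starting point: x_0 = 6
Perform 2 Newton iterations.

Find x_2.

f(x) = x^3/3 - 24x
f'(x) = x^2 - 24, f''(x) = 2x
Newton update: x_{n+1} = x_n - (x_n^2 - 24)/(2*x_n)
Step 1: x_0 = 6, f'=12, f''=12, x_1 = 5
Step 2: x_1 = 5, f'=1, f''=10, x_2 = 49/10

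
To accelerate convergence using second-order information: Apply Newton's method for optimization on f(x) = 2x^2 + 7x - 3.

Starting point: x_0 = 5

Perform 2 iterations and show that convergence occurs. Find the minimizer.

f(x) = 2x^2 + 7x - 3, f'(x) = 4x + (7), f''(x) = 4
Step 1: f'(5) = 27, x_1 = 5 - 27/4 = -7/4
Step 2: f'(-7/4) = 0, x_2 = -7/4 (converged)
Newton's method converges in 1 step for quadratics.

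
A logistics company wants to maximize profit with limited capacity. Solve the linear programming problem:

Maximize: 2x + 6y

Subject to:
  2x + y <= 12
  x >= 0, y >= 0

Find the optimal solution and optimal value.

The feasible region has vertices at [(0, 0), (6, 0), (0, 12)].
Checking objective 2x + 6y at each vertex:
  (0, 0): 2*0 + 6*0 = 0
  (6, 0): 2*6 + 6*0 = 12
  (0, 12): 2*0 + 6*12 = 72
Maximum is 72 at (0, 12).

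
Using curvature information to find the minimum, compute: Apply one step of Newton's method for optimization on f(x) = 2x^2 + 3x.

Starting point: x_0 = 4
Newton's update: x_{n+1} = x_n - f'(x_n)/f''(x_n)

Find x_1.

f(x) = 2x^2 + 3x
f'(x) = 4x + (3), f''(x) = 4
Newton step: x_1 = x_0 - f'(x_0)/f''(x_0)
f'(4) = 19
x_1 = 4 - 19/4 = -3/4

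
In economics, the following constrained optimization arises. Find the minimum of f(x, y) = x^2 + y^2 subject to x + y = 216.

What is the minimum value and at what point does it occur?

Substitute y = 216 - x into f(x,y) = x^2 + y^2:
g(x) = x^2 + (216 - x)^2 = 2x^2 - 432x + 46656
g'(x) = 4x - 432 = 0  =>  x = 108
y = 216 - 108 = 108
Minimum value = 108^2 + 108^2 = 23328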